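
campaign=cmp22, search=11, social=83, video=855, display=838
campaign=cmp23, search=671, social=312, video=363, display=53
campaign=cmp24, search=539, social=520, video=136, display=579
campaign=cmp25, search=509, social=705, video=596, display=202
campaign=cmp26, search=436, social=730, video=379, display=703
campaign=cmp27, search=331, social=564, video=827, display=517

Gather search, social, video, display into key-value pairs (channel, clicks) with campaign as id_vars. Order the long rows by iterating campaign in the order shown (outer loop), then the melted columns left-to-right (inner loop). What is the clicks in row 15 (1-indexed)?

596

24 rows total (6 × 4). Row 15: index ⌊(15-1)/4⌋ = 3 into campaign → cmp25; (15-1) mod 4 = 2 into the melted columns → video.
So row 15 is (cmp25, video, 596); clicks = 596.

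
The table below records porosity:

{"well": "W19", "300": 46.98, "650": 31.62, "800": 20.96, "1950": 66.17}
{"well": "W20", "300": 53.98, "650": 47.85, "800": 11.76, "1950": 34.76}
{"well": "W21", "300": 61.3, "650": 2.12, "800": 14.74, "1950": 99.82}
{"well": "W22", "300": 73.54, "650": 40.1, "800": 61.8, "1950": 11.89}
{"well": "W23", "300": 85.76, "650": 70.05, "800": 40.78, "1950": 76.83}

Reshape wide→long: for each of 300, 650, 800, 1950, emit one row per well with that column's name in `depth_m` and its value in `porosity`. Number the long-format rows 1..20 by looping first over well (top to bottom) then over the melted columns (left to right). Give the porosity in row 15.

61.8

20 rows total (5 × 4). Row 15: index ⌊(15-1)/4⌋ = 3 into well → W22; (15-1) mod 4 = 2 into the melted columns → 800.
So row 15 is (W22, 800, 61.8); porosity = 61.8.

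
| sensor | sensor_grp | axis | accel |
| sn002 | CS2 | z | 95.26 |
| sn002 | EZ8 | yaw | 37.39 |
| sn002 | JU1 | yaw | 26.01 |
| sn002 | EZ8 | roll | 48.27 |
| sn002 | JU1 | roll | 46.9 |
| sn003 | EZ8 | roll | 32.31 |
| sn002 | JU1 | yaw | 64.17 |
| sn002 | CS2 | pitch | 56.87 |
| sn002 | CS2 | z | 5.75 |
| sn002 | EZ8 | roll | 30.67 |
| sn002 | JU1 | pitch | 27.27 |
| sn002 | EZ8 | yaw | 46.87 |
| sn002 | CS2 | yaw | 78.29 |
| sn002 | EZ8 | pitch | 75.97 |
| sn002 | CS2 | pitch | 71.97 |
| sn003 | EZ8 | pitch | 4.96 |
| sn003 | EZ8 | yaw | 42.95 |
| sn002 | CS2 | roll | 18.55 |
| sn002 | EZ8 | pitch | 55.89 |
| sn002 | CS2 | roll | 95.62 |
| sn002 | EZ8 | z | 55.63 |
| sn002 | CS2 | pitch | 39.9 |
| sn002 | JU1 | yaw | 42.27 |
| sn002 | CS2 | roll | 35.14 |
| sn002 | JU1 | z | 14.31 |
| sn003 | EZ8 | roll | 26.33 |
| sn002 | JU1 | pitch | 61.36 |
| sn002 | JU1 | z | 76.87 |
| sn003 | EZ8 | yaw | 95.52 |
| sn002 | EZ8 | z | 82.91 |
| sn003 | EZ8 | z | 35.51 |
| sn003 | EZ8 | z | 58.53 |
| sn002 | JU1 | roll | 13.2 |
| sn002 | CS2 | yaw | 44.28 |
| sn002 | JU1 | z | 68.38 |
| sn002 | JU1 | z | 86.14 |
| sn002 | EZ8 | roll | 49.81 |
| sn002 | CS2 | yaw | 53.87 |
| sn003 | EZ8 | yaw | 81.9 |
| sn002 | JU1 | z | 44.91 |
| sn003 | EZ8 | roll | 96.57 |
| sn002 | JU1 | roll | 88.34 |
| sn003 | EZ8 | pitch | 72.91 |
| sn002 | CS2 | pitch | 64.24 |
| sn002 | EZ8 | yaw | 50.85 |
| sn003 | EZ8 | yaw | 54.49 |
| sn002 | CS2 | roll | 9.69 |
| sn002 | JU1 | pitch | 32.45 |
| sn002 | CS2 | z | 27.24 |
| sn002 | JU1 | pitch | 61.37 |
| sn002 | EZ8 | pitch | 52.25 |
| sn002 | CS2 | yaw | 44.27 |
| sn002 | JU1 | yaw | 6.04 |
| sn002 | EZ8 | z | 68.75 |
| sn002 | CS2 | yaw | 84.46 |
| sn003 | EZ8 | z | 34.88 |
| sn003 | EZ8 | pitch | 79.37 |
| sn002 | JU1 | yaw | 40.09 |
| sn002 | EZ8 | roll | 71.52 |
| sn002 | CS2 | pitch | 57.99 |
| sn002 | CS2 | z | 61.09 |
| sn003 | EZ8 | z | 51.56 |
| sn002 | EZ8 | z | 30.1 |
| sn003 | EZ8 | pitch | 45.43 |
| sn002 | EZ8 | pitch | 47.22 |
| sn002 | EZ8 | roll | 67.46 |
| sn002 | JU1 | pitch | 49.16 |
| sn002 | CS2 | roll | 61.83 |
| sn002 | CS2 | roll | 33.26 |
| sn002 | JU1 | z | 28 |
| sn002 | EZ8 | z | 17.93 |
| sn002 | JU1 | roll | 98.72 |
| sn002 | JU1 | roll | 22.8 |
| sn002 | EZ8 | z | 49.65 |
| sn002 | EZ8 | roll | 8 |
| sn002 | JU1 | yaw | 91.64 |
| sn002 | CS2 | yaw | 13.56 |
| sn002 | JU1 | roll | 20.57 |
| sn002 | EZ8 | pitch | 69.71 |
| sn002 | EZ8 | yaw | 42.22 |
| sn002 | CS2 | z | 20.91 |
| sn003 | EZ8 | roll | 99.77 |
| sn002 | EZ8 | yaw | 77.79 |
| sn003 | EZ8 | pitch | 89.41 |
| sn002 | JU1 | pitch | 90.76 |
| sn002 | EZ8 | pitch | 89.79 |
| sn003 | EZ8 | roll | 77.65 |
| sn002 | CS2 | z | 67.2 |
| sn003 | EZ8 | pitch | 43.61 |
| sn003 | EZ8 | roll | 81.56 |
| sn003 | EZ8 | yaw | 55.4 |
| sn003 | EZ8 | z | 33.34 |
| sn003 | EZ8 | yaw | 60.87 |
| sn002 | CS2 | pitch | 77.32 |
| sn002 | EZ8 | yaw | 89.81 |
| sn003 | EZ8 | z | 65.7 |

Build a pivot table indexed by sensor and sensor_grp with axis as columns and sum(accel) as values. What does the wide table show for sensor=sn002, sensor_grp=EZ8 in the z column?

304.97

Rows with sensor=sn002, sensor_grp=EZ8 and axis=z: accel values are 55.63, 82.91, 68.75, 30.1, 17.93, 49.65.
55.63 + 82.91 + 68.75 + 30.1 + 17.93 + 49.65 = 304.97.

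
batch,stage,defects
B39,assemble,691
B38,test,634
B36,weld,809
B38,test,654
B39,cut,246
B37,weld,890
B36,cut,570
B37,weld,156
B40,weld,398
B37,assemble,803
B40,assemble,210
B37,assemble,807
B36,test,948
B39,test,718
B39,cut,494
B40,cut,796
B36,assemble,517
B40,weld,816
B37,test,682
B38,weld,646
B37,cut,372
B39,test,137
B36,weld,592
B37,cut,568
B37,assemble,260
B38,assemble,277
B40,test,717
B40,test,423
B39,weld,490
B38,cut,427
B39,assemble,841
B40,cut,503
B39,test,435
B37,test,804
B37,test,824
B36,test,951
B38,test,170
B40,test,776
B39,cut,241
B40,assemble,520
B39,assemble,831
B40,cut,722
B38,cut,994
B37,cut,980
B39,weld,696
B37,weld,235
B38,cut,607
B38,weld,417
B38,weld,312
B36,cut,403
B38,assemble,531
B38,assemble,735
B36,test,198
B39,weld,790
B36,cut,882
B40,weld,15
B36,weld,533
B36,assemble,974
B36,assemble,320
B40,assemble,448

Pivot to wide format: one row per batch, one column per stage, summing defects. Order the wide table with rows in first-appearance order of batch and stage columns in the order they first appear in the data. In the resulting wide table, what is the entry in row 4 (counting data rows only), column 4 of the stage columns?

With rows in first-appearance order of batch, row 4 is batch=B37. stage columns in first-appearance order: assemble, test, weld, cut; column 4 is cut.
Long rows with batch=B37, stage=cut: 372 + 568 + 980 = 1920.

1920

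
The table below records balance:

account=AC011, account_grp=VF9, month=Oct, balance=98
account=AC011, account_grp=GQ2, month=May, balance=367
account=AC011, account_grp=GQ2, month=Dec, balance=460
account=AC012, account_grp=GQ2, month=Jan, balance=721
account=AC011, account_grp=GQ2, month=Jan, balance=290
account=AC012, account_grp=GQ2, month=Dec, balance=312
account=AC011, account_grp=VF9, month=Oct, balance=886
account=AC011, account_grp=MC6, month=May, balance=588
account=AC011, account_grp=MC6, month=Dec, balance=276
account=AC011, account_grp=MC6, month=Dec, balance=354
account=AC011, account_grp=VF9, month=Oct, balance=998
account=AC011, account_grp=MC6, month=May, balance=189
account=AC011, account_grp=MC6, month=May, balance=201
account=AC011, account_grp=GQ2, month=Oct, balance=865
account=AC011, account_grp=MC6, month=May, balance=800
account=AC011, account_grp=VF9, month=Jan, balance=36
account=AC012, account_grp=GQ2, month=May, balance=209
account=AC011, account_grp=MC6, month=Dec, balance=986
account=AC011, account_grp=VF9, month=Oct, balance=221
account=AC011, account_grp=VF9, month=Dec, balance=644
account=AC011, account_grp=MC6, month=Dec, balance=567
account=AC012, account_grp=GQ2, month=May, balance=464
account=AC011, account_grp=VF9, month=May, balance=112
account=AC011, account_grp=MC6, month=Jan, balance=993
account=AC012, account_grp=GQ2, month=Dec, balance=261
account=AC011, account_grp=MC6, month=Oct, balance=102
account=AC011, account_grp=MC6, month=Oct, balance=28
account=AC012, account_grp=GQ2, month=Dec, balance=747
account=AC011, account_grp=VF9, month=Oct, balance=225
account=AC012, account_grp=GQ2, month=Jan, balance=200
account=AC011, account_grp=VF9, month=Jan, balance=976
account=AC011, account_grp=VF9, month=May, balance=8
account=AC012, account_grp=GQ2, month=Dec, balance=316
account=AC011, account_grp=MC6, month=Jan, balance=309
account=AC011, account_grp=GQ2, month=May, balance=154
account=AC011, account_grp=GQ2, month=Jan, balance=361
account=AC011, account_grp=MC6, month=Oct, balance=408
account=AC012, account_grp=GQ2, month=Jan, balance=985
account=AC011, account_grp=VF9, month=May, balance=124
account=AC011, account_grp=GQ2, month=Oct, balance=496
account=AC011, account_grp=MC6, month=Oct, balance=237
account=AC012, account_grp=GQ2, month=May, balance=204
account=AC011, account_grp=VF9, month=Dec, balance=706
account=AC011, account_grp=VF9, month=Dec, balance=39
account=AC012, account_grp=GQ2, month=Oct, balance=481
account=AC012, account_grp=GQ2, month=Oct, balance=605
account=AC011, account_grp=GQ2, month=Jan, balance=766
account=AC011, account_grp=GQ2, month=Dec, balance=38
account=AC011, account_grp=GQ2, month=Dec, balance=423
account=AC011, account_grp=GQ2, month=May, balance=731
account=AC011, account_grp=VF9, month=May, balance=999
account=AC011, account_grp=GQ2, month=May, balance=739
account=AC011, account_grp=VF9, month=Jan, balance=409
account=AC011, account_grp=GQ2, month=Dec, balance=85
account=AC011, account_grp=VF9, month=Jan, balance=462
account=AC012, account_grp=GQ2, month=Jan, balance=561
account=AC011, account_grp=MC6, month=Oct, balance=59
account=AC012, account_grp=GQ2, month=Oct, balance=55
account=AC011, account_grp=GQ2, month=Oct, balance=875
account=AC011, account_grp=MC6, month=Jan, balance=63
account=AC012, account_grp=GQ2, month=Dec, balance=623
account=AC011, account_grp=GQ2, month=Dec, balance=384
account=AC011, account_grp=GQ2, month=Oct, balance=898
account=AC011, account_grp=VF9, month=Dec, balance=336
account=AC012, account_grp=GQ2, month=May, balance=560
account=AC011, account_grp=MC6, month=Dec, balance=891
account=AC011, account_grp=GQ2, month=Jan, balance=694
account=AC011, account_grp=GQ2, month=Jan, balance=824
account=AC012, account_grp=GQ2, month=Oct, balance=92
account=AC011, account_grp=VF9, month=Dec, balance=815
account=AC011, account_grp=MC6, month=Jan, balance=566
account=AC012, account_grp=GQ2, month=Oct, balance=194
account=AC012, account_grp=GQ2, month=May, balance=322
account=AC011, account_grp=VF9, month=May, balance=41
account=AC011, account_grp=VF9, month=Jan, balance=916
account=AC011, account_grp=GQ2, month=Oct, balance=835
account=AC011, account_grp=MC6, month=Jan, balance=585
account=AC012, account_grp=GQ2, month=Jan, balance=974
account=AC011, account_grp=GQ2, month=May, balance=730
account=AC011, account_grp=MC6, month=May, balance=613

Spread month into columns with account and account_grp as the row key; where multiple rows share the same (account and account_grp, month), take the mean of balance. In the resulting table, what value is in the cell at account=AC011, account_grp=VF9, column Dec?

508

Rows with account=AC011, account_grp=VF9 and month=Dec: balance values are 644, 706, 39, 336, 815.
(644 + 706 + 39 + 336 + 815) / 5 = 508.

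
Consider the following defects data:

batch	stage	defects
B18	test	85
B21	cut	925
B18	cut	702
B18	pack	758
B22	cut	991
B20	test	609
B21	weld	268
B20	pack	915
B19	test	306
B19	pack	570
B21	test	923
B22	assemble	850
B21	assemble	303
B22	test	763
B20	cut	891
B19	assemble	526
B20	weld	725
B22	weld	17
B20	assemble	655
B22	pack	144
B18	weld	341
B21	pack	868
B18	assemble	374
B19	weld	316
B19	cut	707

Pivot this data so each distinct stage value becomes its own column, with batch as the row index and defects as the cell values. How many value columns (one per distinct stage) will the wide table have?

5 distinct stage values: assemble, test, weld, cut, pack.

5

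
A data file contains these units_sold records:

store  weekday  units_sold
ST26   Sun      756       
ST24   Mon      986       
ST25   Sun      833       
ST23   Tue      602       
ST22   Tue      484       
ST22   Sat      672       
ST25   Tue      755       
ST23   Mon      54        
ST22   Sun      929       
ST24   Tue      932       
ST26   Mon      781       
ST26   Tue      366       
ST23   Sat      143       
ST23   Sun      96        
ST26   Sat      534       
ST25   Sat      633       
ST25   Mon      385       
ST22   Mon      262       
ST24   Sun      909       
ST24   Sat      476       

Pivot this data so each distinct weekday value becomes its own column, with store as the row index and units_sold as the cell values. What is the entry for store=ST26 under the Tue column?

366

Wide layout: rows indexed by store, columns are the 4 distinct weekday values (Sun, Mon, Tue, Sat).
Cell (store=ST26, weekday=Tue) draws from the long row where store=ST26 and weekday=Tue, which has units_sold=366.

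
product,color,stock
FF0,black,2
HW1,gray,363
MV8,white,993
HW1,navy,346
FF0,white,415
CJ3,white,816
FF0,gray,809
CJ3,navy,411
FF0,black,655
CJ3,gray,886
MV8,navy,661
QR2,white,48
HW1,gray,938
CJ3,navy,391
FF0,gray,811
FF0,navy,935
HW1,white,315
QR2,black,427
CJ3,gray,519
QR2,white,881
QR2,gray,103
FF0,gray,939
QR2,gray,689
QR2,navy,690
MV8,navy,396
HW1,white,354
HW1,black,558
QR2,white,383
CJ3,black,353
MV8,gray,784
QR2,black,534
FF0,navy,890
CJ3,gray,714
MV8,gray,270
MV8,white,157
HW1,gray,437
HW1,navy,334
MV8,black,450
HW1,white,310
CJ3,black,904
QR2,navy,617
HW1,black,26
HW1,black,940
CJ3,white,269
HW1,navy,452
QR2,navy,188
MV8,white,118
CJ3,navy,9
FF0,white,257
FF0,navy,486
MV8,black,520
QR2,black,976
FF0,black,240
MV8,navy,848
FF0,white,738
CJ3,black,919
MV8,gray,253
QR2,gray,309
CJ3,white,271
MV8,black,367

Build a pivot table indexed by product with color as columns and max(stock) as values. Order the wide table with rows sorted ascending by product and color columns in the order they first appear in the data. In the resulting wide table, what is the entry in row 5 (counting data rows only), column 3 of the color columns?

With rows sorted ascending by product, row 5 is product=QR2. color columns in first-appearance order: black, gray, white, navy; column 3 is white.
Long rows with product=QR2, color=white: max(48, 881, 383) = 881.

881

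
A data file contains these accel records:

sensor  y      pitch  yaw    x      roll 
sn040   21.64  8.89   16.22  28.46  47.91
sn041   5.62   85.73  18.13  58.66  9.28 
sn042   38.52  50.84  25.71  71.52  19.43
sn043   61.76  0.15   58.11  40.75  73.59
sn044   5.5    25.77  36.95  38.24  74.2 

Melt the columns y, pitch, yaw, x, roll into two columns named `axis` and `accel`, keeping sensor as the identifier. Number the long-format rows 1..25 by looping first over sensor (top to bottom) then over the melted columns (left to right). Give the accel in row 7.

85.73

25 rows total (5 × 5). Row 7: index ⌊(7-1)/5⌋ = 1 into sensor → sn041; (7-1) mod 5 = 1 into the melted columns → pitch.
So row 7 is (sn041, pitch, 85.73); accel = 85.73.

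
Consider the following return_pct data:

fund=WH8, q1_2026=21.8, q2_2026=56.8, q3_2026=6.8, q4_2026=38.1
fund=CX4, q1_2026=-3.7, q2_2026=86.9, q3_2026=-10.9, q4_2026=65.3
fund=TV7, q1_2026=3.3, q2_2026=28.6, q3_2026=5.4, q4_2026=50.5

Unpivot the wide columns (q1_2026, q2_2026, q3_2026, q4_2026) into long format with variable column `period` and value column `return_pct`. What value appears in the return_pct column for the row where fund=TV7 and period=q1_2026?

3.3

Unpivoting turns each (fund, wide-column) pair into one long row.
The wide cell at row TV7, column q1_2026 holds 3.3, so the long row (TV7, q1_2026) has return_pct=3.3.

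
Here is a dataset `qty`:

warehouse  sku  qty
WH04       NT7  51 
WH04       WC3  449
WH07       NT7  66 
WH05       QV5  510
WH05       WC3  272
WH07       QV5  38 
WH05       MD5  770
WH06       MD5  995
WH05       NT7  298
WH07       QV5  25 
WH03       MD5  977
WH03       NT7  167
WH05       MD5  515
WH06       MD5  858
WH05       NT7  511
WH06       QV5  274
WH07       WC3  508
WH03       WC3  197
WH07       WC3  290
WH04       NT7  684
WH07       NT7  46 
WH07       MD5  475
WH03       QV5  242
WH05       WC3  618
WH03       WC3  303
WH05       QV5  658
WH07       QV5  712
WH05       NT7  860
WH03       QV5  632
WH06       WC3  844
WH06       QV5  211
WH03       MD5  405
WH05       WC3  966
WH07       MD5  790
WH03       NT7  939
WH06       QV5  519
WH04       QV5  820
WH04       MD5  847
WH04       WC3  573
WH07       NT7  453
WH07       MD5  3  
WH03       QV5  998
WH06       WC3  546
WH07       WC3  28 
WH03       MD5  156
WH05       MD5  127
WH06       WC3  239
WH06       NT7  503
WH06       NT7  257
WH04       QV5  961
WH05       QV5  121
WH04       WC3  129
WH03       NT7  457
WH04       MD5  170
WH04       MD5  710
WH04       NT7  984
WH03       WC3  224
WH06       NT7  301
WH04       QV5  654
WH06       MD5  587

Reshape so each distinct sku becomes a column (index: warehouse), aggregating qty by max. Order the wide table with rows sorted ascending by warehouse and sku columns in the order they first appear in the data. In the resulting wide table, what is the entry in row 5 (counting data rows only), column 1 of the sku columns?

453

With rows sorted ascending by warehouse, row 5 is warehouse=WH07. sku columns in first-appearance order: NT7, WC3, QV5, MD5; column 1 is NT7.
Long rows with warehouse=WH07, sku=NT7: max(66, 46, 453) = 453.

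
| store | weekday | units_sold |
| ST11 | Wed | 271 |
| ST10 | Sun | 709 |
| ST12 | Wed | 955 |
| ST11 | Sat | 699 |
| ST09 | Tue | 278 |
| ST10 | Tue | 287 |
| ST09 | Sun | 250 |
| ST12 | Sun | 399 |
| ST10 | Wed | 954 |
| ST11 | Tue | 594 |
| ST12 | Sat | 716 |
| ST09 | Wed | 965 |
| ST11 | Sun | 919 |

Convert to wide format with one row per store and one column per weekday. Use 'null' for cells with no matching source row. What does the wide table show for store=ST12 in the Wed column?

The long row with store=ST12, weekday=Wed has units_sold=955.

955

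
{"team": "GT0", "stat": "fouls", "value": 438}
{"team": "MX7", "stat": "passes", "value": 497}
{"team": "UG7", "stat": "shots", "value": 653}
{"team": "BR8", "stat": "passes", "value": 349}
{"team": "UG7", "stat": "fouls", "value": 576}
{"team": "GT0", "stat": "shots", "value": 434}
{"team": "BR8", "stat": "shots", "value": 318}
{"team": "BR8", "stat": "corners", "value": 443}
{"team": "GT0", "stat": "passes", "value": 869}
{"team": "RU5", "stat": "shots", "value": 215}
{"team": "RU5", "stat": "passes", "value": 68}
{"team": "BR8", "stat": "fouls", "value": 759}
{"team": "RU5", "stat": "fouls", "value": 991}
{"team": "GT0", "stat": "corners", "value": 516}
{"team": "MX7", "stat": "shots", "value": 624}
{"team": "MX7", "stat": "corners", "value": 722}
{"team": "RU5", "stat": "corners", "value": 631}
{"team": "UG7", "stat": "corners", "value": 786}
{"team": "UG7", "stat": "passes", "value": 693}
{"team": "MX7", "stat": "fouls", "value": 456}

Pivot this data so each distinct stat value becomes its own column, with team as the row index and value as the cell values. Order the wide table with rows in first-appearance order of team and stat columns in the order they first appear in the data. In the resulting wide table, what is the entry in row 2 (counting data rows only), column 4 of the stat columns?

With rows in first-appearance order of team, row 2 is team=MX7. stat columns in first-appearance order: fouls, passes, shots, corners; column 4 is corners.
Long rows with team=MX7, stat=corners: value = 722.

722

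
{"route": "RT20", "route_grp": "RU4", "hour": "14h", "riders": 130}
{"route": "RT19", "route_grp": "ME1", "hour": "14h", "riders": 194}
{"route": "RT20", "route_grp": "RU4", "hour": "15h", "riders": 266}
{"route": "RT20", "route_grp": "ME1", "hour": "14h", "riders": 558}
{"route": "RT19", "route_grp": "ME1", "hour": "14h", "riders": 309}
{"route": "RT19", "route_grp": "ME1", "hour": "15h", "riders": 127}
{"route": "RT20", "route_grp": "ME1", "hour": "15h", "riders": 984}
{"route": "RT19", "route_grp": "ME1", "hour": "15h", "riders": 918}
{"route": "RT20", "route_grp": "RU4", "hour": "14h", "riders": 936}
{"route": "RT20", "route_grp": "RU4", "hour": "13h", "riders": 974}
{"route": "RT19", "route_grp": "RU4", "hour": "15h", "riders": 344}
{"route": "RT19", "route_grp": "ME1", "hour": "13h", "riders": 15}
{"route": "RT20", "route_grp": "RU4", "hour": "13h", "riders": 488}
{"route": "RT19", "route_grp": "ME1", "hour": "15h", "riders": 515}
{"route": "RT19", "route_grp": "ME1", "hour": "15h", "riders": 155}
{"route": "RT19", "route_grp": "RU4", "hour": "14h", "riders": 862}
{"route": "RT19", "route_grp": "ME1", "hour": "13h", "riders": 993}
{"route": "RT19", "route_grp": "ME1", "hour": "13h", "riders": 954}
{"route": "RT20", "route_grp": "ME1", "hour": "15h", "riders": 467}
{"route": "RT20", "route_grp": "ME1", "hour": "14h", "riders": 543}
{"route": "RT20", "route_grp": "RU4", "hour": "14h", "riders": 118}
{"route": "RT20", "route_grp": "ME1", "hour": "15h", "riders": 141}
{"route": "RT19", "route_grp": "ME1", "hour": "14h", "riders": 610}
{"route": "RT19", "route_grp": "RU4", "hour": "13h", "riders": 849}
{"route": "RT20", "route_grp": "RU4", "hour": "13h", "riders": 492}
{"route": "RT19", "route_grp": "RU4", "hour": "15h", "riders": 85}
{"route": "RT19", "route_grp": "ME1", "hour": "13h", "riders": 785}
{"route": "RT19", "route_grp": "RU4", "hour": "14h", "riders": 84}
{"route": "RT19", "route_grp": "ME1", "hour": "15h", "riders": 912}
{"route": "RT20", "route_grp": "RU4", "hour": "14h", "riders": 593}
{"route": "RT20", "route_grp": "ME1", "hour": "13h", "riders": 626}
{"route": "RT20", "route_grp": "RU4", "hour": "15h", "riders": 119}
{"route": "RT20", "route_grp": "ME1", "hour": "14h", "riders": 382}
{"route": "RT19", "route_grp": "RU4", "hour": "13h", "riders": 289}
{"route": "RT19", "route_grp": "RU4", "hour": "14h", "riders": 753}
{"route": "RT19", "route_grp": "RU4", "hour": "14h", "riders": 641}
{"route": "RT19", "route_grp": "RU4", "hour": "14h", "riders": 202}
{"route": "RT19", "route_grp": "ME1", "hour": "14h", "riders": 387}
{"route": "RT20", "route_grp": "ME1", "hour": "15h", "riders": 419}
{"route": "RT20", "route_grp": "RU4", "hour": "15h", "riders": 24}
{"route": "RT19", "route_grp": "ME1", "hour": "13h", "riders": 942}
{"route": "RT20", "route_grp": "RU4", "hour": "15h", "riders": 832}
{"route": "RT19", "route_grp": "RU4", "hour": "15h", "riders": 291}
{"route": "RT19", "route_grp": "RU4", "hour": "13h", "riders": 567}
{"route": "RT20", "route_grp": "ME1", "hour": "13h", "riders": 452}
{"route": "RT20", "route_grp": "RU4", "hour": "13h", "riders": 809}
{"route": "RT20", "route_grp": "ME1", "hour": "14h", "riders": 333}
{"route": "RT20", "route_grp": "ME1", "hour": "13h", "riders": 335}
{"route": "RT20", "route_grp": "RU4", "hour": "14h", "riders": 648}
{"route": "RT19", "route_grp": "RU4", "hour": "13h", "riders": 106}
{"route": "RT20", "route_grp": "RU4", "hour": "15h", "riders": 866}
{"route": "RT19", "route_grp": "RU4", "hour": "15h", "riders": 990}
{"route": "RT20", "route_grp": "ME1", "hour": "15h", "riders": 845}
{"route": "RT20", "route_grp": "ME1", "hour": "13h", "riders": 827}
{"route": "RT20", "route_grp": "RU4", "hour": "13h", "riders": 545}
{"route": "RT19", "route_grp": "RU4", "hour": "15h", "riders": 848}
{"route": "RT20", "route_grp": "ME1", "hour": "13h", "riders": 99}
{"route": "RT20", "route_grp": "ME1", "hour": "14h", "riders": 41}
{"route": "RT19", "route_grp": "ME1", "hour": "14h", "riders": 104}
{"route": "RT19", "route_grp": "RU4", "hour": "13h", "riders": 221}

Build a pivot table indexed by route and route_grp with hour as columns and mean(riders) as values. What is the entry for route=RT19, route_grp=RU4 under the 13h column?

Rows with route=RT19, route_grp=RU4 and hour=13h: riders values are 849, 289, 567, 106, 221.
(849 + 289 + 567 + 106 + 221) / 5 = 406.40.

406.40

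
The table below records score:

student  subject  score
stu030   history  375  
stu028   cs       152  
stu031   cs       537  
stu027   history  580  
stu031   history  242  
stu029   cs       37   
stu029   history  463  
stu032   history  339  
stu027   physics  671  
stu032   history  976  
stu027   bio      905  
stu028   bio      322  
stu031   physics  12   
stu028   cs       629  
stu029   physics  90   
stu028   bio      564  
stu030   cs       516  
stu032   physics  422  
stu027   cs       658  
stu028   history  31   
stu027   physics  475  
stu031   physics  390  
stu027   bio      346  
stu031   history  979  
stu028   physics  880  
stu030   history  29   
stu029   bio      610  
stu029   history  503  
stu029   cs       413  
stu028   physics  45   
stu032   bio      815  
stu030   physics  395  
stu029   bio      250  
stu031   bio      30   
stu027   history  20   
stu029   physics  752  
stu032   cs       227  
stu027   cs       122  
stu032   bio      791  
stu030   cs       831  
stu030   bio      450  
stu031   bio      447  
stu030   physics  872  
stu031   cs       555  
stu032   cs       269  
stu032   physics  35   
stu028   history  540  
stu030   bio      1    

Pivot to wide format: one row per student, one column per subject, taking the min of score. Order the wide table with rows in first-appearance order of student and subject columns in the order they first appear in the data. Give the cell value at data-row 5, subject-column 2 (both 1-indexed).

With rows in first-appearance order of student, row 5 is student=stu029. subject columns in first-appearance order: history, cs, physics, bio; column 2 is cs.
Long rows with student=stu029, subject=cs: min(37, 413) = 37.

37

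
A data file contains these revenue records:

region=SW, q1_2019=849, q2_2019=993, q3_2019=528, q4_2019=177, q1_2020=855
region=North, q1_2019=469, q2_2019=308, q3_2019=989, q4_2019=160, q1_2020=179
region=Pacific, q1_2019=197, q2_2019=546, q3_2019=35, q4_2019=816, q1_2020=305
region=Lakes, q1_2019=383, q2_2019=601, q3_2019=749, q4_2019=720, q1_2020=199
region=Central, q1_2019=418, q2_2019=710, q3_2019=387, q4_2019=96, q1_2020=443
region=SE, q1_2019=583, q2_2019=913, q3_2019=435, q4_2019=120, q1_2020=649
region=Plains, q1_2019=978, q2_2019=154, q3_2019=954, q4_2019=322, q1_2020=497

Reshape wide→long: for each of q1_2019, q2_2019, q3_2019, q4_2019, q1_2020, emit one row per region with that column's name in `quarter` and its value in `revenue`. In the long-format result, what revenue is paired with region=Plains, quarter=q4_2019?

Unpivoting turns each (region, wide-column) pair into one long row.
The wide cell at row Plains, column q4_2019 holds 322, so the long row (Plains, q4_2019) has revenue=322.

322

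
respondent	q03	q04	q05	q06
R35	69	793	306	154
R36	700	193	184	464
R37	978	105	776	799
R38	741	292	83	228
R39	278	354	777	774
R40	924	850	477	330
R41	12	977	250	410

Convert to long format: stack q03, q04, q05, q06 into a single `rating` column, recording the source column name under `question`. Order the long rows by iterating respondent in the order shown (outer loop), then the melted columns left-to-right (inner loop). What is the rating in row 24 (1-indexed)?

330

28 rows total (7 × 4). Row 24: index ⌊(24-1)/4⌋ = 5 into respondent → R40; (24-1) mod 4 = 3 into the melted columns → q06.
So row 24 is (R40, q06, 330); rating = 330.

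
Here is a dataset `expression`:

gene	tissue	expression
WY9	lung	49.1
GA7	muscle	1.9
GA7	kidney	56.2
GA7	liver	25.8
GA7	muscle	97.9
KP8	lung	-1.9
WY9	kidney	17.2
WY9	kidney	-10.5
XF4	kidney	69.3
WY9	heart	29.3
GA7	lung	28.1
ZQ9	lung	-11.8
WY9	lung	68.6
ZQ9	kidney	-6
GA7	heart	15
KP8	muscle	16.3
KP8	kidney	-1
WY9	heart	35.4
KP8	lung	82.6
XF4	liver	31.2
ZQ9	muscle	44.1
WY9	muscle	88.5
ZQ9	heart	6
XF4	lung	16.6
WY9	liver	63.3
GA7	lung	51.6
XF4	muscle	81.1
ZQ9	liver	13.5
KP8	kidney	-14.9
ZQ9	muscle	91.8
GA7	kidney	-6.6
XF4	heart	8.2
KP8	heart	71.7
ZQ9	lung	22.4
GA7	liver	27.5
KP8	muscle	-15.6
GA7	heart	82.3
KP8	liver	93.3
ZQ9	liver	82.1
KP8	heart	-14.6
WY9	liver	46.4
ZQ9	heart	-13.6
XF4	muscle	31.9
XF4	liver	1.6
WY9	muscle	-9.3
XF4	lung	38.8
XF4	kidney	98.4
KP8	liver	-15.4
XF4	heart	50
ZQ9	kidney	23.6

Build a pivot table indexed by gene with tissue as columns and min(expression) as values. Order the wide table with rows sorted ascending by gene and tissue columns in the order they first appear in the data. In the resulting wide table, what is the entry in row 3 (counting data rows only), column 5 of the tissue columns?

29.3

With rows sorted ascending by gene, row 3 is gene=WY9. tissue columns in first-appearance order: lung, muscle, kidney, liver, heart; column 5 is heart.
Long rows with gene=WY9, tissue=heart: min(29.3, 35.4) = 29.3.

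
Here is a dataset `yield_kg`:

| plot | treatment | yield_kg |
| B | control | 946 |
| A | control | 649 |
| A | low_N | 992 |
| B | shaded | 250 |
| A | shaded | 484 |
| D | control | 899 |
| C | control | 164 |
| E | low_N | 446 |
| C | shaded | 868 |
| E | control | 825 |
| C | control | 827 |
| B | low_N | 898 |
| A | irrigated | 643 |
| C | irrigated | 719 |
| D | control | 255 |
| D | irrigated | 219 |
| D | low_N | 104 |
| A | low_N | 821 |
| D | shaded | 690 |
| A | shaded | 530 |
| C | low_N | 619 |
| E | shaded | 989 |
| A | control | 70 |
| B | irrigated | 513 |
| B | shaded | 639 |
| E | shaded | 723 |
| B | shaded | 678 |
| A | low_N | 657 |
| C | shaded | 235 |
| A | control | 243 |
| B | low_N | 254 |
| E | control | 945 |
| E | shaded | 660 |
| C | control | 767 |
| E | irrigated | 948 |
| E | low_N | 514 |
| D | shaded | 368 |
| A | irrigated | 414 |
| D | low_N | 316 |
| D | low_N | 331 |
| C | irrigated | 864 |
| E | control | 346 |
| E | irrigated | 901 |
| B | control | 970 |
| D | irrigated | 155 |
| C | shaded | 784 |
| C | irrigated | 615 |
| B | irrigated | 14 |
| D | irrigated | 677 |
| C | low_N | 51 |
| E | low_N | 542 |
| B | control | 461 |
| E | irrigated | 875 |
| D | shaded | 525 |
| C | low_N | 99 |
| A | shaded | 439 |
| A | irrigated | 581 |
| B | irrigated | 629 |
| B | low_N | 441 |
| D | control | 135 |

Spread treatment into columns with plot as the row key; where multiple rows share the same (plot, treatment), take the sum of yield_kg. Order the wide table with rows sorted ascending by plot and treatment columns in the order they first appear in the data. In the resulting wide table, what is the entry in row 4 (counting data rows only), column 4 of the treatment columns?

With rows sorted ascending by plot, row 4 is plot=D. treatment columns in first-appearance order: control, low_N, shaded, irrigated; column 4 is irrigated.
Long rows with plot=D, treatment=irrigated: 219 + 155 + 677 = 1051.

1051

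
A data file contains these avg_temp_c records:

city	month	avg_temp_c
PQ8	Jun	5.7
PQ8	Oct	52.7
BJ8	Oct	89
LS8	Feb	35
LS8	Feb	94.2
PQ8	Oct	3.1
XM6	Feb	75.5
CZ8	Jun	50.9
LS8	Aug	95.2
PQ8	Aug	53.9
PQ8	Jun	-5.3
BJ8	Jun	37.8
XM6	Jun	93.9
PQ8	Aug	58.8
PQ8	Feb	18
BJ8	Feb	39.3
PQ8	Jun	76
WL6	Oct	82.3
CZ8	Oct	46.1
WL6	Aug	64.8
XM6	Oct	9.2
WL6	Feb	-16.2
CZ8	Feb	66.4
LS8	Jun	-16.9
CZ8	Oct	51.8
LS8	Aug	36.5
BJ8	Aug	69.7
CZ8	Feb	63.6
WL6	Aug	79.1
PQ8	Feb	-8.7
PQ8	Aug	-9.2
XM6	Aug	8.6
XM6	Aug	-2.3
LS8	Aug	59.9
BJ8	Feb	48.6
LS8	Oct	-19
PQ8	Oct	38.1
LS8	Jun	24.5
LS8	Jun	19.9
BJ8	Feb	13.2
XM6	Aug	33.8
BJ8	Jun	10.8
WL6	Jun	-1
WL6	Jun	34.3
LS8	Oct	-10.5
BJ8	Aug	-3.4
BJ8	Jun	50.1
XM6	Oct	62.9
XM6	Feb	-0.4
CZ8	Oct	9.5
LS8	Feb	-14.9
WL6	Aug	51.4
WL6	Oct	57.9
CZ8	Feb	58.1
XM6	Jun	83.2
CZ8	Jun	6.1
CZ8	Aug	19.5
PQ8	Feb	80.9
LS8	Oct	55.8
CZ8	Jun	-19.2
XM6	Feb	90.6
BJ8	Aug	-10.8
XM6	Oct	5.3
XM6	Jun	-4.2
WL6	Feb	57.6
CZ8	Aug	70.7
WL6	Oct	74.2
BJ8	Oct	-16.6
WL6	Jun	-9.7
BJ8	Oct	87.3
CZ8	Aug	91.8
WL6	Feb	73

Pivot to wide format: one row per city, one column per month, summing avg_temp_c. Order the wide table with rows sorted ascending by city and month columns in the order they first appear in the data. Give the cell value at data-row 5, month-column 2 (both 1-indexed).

214.4

With rows sorted ascending by city, row 5 is city=WL6. month columns in first-appearance order: Jun, Oct, Feb, Aug; column 2 is Oct.
Long rows with city=WL6, month=Oct: 82.3 + 57.9 + 74.2 = 214.4.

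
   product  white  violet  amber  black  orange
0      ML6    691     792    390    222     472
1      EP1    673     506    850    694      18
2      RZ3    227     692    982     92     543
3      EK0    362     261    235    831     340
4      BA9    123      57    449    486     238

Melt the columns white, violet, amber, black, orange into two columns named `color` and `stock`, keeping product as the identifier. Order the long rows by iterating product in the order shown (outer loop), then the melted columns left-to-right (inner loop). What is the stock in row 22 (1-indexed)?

57

25 rows total (5 × 5). Row 22: index ⌊(22-1)/5⌋ = 4 into product → BA9; (22-1) mod 5 = 1 into the melted columns → violet.
So row 22 is (BA9, violet, 57); stock = 57.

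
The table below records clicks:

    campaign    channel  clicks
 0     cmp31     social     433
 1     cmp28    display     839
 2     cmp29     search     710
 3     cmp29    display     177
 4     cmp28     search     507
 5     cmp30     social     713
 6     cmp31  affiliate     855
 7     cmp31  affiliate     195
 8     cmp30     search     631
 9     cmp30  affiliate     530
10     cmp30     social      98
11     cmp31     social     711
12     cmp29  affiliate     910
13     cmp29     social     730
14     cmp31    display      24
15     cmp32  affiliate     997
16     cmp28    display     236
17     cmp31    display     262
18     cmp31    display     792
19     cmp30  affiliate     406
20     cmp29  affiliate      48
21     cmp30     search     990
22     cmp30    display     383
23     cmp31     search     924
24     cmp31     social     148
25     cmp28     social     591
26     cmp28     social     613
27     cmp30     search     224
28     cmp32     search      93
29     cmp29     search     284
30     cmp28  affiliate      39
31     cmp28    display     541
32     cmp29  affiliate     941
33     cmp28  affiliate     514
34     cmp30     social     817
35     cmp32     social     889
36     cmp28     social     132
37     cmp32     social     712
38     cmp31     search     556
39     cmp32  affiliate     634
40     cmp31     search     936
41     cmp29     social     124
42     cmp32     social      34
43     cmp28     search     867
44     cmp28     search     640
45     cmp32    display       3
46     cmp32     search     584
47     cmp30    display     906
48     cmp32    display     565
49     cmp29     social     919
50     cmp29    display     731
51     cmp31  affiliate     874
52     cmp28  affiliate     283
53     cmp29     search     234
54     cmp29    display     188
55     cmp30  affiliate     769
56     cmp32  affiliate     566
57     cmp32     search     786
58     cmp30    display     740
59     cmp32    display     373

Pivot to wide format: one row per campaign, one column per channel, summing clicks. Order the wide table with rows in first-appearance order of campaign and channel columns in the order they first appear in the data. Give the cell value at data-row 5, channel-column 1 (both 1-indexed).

1635

With rows in first-appearance order of campaign, row 5 is campaign=cmp32. channel columns in first-appearance order: social, display, search, affiliate; column 1 is social.
Long rows with campaign=cmp32, channel=social: 889 + 712 + 34 = 1635.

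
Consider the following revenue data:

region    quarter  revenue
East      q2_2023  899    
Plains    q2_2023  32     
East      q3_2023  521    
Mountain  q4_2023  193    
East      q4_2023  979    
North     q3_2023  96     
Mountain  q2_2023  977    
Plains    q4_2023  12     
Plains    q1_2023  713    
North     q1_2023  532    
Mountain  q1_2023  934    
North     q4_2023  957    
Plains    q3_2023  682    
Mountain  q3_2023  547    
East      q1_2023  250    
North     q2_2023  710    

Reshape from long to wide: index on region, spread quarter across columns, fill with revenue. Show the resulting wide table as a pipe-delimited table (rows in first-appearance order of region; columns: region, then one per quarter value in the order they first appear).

Columns: region plus the 4 distinct quarter values (q2_2023, q3_2023, q4_2023, q1_2023).
For example, row East column q2_2023 takes revenue=899 from the long row (East, q2_2023).

| region | q2_2023 | q3_2023 | q4_2023 | q1_2023 |
| East | 899 | 521 | 979 | 250 |
| Plains | 32 | 682 | 12 | 713 |
| Mountain | 977 | 547 | 193 | 934 |
| North | 710 | 96 | 957 | 532 |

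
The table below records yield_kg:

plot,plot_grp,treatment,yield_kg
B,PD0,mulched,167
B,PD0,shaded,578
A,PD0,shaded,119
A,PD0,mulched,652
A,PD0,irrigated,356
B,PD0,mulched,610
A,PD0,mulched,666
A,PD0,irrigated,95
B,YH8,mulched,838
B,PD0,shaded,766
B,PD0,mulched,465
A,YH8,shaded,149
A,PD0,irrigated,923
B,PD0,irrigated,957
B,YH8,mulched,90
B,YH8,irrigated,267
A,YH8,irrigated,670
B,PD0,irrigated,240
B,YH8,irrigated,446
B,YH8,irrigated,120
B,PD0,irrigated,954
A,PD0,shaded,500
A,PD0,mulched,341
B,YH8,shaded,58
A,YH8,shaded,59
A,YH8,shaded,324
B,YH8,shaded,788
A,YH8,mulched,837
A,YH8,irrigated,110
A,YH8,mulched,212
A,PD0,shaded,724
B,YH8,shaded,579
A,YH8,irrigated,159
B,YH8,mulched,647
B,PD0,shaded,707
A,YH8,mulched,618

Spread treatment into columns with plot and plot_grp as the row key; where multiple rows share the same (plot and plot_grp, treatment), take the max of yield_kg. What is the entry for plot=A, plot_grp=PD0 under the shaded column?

724

Rows with plot=A, plot_grp=PD0 and treatment=shaded: yield_kg values are 119, 500, 724.
max(119, 500, 724) = 724.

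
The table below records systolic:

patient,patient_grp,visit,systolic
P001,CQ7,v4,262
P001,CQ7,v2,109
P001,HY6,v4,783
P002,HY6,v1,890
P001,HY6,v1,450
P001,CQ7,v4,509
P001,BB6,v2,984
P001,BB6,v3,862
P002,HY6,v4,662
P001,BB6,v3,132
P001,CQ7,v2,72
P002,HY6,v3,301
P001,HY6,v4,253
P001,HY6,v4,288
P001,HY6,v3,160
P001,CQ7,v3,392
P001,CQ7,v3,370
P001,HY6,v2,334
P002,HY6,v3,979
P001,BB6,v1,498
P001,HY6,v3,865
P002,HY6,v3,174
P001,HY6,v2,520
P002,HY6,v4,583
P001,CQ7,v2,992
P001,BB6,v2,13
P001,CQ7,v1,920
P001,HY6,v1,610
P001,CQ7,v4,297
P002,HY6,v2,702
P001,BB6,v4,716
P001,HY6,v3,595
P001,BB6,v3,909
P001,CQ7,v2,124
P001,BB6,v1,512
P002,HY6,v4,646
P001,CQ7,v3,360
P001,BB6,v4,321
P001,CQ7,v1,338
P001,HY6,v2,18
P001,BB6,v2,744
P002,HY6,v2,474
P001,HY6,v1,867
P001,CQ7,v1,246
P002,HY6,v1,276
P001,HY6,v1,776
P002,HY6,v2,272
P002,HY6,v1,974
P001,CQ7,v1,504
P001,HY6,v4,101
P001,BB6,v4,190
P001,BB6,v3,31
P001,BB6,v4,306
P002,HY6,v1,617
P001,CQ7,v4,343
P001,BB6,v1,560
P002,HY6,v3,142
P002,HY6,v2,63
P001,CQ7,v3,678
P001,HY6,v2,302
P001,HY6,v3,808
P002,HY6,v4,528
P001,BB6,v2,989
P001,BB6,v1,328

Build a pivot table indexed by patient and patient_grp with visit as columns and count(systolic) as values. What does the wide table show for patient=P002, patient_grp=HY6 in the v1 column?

Rows with patient=P002, patient_grp=HY6 and visit=v1: systolic values are 890, 276, 974, 617.
4 rows match — count = 4.

4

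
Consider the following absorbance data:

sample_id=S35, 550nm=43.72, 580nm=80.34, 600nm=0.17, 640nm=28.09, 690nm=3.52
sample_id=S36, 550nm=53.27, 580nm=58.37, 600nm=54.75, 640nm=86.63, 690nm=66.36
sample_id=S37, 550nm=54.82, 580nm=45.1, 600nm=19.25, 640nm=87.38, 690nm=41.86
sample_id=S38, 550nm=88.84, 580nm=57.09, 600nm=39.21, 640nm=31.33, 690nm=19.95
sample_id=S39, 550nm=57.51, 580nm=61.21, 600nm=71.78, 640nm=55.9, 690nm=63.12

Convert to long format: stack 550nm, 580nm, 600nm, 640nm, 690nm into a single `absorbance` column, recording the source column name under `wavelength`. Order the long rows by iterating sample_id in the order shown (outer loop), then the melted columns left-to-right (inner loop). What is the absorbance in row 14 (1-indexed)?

25 rows total (5 × 5). Row 14: index ⌊(14-1)/5⌋ = 2 into sample_id → S37; (14-1) mod 5 = 3 into the melted columns → 640nm.
So row 14 is (S37, 640nm, 87.38); absorbance = 87.38.

87.38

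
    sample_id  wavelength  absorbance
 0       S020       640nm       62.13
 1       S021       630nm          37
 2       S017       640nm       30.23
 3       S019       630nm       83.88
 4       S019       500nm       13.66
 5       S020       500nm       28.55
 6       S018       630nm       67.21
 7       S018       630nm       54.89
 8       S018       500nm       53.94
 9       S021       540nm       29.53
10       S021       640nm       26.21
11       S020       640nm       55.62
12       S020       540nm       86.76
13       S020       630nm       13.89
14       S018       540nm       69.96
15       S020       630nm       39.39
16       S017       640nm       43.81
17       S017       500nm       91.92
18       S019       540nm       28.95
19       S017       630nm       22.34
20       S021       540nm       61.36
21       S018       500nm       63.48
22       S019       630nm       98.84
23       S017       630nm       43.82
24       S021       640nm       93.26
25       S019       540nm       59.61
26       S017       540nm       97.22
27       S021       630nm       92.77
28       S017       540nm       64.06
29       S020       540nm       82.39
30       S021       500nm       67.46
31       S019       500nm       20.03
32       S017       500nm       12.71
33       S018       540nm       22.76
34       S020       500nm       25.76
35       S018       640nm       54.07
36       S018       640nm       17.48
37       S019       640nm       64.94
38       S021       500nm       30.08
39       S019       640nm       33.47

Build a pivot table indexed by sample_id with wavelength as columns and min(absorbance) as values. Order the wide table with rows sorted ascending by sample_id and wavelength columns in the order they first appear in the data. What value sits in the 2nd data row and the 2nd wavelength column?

54.89

With rows sorted ascending by sample_id, row 2 is sample_id=S018. wavelength columns in first-appearance order: 640nm, 630nm, 500nm, 540nm; column 2 is 630nm.
Long rows with sample_id=S018, wavelength=630nm: min(67.21, 54.89) = 54.89.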